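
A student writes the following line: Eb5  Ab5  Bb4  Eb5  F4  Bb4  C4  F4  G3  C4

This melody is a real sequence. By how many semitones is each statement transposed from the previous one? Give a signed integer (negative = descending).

-5

The 2-note cells begin on Eb5, Bb4, F4, C4, G3 — each down a 4th from the last.
Counting half-steps from Eb5 to Bb4: -5.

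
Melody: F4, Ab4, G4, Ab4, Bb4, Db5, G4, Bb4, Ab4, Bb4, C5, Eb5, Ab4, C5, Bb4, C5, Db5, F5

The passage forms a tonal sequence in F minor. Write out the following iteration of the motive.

Unit = 6 notes; the statements start on F4, G4, Ab4, moving up a 2nd each time.
Statement 4 starts on Bb4 and keeps the same diatonic contour: Bb4 Db5 C5 Db5 Eb5 G5.

Bb4 Db5 C5 Db5 Eb5 G5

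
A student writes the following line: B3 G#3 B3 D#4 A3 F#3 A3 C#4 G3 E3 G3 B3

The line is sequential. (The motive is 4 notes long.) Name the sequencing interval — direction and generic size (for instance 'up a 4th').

Unit = 4 notes; the statements start on B3, A3, G3, moving down a 2nd each time.
B3 to A3 is down a 2nd.

down a 2nd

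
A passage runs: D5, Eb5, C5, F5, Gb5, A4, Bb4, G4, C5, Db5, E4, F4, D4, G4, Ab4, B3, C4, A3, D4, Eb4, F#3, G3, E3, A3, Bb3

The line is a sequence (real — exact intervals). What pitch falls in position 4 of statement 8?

F#2

The unit is 5 notes. Position-4 pitches of the 5 shown cells: F5, C5, G4, D4, A3.
Extending down a 4th: E3 → B2 → F#2.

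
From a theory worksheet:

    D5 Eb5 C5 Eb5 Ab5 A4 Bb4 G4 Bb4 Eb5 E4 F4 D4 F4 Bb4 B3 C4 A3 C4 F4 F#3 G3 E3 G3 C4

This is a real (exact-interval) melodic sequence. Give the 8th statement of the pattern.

Taking 5-note groups, the heads are D5, A4, E4, B3, F#3: the pattern moves down a 4th.
Extending down a 4th: C#3 → G#2 → D#2.
From D#2 the exact shape gives D#2 E2 C#2 E2 A2.

D#2 E2 C#2 E2 A2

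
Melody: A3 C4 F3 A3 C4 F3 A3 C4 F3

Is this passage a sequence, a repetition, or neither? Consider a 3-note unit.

repetition

Each 3-note cell is identical (A3 C4 F3), restated at the same pitch.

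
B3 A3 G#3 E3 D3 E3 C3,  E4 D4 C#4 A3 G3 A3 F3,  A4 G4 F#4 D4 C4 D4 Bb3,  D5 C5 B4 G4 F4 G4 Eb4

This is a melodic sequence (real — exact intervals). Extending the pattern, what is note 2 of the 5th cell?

Grouping in 7s, the 2nd note of each cell is A3, D4, G4, C5.
From C5, up a 4th gives F5.

F5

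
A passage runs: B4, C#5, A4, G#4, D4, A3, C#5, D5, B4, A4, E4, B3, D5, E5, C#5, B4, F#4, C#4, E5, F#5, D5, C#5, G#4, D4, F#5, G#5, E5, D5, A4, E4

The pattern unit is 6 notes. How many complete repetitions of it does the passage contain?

5

30 notes in groups of 6 gives 30/6 = 5 statements.
Starts: B4, C#5, D5, E5, F#5 — each up a 2nd.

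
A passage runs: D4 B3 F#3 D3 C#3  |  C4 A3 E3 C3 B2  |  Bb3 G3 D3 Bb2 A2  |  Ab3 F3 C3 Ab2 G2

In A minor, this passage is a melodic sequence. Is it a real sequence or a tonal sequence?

real

Each cell has the same semitone pattern (-3, -5, -4, -1) — intervals are preserved exactly.
And F#3 lies outside A minor, so the sequence is real rather than tonal.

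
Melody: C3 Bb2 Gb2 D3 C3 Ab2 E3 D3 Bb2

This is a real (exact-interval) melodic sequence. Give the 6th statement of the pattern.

Taking 3-note groups, the heads are C3, D3, E3: the pattern moves up a 2nd.
Carrying on: F#3 → G#3 → A#3.
From A#3 the exact shape gives A#3 G#3 E3.

A#3 G#3 E3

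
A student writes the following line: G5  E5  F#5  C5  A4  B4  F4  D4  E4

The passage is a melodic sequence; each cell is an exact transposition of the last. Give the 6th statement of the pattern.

Ab2 F2 G2

The 3-note cells begin on G5, C5, F4 — each down a 5th from the last.
Continuing the starts: Bb3 → Eb3 → Ab2.
So cell 6 is Ab2 F2 G2.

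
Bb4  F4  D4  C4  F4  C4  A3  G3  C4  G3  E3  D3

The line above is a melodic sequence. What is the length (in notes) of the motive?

There are 12 notes; a 4-note unit gives 3 cells:
Bb4 F4 D4 C4 | F4 C4 A3 G3 | C4 G3 E3 D3
That's a consistent down a 4th shift per cell, and no other grouping gives one.

4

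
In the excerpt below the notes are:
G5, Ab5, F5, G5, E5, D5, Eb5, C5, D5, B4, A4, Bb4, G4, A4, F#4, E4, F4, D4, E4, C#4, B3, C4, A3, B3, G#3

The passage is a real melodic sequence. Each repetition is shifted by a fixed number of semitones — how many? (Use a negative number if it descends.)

-5

With a 5-note motive the entries are G5, D5, A4, E4, B3, each down a 4th from the previous.
G5 to D5 spans -5 semitones.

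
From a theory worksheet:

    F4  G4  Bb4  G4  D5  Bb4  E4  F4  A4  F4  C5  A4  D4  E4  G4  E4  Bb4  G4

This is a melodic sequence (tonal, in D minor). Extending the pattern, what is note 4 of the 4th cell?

D4

Grouping in 6s, the 4th note of each cell is G4, F4, E4.
One more down a 2nd gives D4.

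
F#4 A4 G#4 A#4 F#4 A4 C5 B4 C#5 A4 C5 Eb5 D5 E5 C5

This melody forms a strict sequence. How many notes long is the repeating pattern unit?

5

Try groups of 5 (3 cells in 15 notes):
F#4 A4 G#4 A#4 F#4 | A4 C5 B4 C#5 A4 | C5 Eb5 D5 E5 C5
Every group is a transposition up a 3rd of the one before; no shorter unit works.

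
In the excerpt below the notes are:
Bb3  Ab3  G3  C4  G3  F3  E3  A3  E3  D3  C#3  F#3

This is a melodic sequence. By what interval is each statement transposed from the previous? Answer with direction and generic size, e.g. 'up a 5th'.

down a 3rd

Unit = 4 notes; the statements start on Bb3, G3, E3, moving down a 3rd each time.
Bb3 to G3 is down a 3rd.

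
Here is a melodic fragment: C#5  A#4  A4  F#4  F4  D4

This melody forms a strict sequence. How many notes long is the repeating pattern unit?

Try groups of 2 (3 cells in 6 notes):
C#5 A#4 | A4 F#4 | F4 D4
Every group is a transposition down a 3rd of the one before; no shorter unit works.

2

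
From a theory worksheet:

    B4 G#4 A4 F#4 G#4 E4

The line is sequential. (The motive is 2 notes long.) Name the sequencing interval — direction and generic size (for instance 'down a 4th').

The 2-note cells begin on B4, A4, G#4 — each down a 2nd from the last.
B4 to A4 is down a 2nd.

down a 2nd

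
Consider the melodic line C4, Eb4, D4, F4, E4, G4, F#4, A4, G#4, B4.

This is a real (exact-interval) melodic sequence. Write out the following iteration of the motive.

The 2-note cells begin on C4, D4, E4, F#4, G#4 — each up a 2nd from the last.
Statement 6 starts on A#4 and keeps the same exact contour: A#4 C#5.

A#4 C#5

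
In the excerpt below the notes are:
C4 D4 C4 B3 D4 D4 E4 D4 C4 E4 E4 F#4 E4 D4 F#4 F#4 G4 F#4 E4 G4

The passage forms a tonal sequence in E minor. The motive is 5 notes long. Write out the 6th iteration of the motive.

A4 B4 A4 G4 B4

With a 5-note motive the entries are C4, D4, E4, F#4, each up a 2nd from the previous.
Continuing the starts: G4 → A4.
So cell 6 is A4 B4 A4 G4 B4.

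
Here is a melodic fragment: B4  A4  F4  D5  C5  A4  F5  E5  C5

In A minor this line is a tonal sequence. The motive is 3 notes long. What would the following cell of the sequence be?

A5 G5 E5

With a 3-note motive the entries are B4, D5, F5, each up a 3rd from the previous.
So cell 4 is A5 G5 E5.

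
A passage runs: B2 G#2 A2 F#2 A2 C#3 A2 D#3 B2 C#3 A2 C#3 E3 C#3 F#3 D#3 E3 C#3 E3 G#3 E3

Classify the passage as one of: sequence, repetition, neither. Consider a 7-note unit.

sequence

Each 7-note cell is the previous one transposed up a 3rd.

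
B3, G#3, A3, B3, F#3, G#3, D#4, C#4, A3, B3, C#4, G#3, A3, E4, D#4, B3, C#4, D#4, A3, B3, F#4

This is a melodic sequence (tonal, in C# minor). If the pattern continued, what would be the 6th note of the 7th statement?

F#4

The unit is 7 notes. Position-6 pitches of the 3 shown cells: G#3, A3, B3.
Extending up a 2nd: C#4 → D#4 → E4 → F#4.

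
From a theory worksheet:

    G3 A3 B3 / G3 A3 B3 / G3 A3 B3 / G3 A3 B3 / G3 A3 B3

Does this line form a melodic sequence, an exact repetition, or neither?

repetition

Each 3-note cell is identical (G3 A3 B3), restated at the same pitch.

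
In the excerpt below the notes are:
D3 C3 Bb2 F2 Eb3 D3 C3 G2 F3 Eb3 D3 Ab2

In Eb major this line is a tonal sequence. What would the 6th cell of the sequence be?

The 4-note cells begin on D3, Eb3, F3 — each up a 2nd from the last.
Carrying on: G3 → Ab3 → Bb3.
Statement 6 starts on Bb3 and keeps the same diatonic contour: Bb3 Ab3 G3 D3.

Bb3 Ab3 G3 D3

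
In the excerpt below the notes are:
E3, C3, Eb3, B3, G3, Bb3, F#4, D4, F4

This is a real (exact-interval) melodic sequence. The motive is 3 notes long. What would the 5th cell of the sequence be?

The 3-note cells begin on E3, B3, F#4 — each up a 5th from the last.
Continuing the starts: C#5 → G#5.
From G#5 the exact shape gives G#5 E5 G5.

G#5 E5 G5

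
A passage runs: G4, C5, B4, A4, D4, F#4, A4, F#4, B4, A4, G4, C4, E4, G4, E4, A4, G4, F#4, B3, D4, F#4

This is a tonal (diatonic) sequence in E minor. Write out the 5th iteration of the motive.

With a 7-note motive the entries are G4, F#4, E4, each down a 2nd from the previous.
Extending down a 2nd: D4 → C4.
Statement 5 starts on C4 and keeps the same diatonic contour: C4 F#4 E4 D4 G3 B3 D4.

C4 F#4 E4 D4 G3 B3 D4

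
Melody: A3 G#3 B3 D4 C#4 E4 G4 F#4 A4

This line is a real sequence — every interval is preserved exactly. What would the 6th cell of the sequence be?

Unit = 3 notes; the statements start on A3, D4, G4, moving up a 4th each time.
Continuing the starts: C5 → F5 → Bb5.
So cell 6 is Bb5 A5 C6.

Bb5 A5 C6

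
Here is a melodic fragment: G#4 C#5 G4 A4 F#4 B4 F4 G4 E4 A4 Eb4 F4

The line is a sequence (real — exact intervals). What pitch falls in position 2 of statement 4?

G4

With 4-note cells, note 2 of each statement runs C#5, B4, A4.
One more down a 2nd gives G4.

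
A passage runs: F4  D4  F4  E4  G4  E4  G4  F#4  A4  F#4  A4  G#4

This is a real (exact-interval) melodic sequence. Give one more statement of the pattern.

B4 G#4 B4 A#4

Taking 4-note groups, the heads are F4, G4, A4: the pattern moves up a 2nd.
Statement 4 starts on B4 and keeps the same exact contour: B4 G#4 B4 A#4.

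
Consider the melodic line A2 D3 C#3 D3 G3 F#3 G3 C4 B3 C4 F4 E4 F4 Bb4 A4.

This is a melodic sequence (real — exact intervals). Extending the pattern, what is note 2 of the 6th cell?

With 3-note cells, note 2 of each statement runs D3, G3, C4, F4, Bb4.
One more up a 4th gives Eb5.

Eb5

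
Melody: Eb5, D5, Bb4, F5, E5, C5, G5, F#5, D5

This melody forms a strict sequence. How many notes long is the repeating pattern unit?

3

9 notes total. Splitting into 3 groups of 3:
Eb5 D5 Bb4 | F5 E5 C5 | G5 F#5 D5
Every group is a transposition up a 2nd of the one before; no shorter unit works.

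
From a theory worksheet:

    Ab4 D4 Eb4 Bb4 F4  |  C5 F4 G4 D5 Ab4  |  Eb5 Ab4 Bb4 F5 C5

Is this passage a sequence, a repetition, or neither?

sequence

Each 5-note cell is the previous one transposed up a 3rd.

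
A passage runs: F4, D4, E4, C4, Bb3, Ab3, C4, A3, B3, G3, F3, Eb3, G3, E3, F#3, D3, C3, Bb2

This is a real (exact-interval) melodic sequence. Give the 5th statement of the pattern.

With a 6-note motive the entries are F4, C4, G3, each down a 4th from the previous.
Extending down a 4th: D3 → A2.
So cell 5 is A2 F#2 G#2 E2 D2 C2.

A2 F#2 G#2 E2 D2 C2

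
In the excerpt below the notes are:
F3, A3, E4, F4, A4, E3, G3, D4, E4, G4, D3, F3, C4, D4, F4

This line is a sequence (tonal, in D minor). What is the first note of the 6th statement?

A2

The 5-note cells begin on F3, E3, D3 — each down a 2nd from the last.
Extending the heads down a 2nd: C3 → Bb2 → A2.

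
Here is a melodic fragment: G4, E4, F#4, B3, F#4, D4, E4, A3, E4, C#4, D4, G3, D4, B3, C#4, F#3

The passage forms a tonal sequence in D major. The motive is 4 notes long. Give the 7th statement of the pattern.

Unit = 4 notes; the statements start on G4, F#4, E4, D4, moving down a 2nd each time.
Continuing the starts: C#4 → B3 → A3.
Statement 7 starts on A3 and keeps the same diatonic contour: A3 F#3 G3 C#3.

A3 F#3 G3 C#3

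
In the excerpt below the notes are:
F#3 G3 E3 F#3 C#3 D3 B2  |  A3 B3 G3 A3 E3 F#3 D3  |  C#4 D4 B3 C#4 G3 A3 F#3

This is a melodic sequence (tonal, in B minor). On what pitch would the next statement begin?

E4

Unit = 7 notes; the statements start on F#3, A3, C#4, moving up a 3rd each time.
The next head, up a 3rd from C#4, is E4.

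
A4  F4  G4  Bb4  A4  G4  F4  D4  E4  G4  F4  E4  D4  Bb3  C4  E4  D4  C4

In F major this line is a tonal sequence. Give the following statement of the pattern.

Bb3 G3 A3 C4 Bb3 A3

Unit = 6 notes; the statements start on A4, F4, D4, moving down a 3rd each time.
So cell 4 is Bb3 G3 A3 C4 Bb3 A3.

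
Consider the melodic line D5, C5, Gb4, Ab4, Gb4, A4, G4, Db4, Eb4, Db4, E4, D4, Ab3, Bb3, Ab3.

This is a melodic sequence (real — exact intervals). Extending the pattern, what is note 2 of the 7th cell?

With 5-note cells, note 2 of each statement runs C5, G4, D4.
Carrying that down a 4th forward: A3 → E3 → B2 → F#2.

F#2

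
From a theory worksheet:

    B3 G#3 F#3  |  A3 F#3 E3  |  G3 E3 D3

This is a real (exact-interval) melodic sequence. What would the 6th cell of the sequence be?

Db3 Bb2 Ab2

Unit = 3 notes; the statements start on B3, A3, G3, moving down a 2nd each time.
Continuing the starts: F3 → Eb3 → Db3.
Statement 6 starts on Db3 and keeps the same exact contour: Db3 Bb2 Ab2.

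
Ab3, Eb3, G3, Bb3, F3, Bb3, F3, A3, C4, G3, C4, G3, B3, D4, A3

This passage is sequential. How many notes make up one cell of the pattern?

There are 15 notes; a 5-note unit gives 3 cells:
Ab3 Eb3 G3 Bb3 F3 | Bb3 F3 A3 C4 G3 | C4 G3 B3 D4 A3
Each cell is the previous one up a 2nd — so the unit is 5 notes.

5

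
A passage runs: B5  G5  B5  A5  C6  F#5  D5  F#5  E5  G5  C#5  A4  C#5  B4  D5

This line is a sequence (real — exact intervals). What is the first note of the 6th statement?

With a 5-note motive the entries are B5, F#5, C#5, each down a 4th from the previous.
Continuing: G#4 → D#4 → A#3. Statement 6 starts on A#3.

A#3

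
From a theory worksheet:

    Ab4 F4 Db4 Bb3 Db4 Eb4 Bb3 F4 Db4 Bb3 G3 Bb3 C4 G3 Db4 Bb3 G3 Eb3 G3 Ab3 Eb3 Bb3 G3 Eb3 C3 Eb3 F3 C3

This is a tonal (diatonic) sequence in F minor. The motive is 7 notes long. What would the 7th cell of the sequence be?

Taking 7-note groups, the heads are Ab4, F4, Db4, Bb3: the pattern moves down a 3rd.
Extending down a 3rd: G3 → Eb3 → C3.
Statement 7 starts on C3 and keeps the same diatonic contour: C3 Ab2 F2 Db2 F2 G2 Db2.

C3 Ab2 F2 Db2 F2 G2 Db2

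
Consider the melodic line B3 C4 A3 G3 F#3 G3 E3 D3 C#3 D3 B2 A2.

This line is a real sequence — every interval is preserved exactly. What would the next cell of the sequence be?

With a 4-note motive the entries are B3, F#3, C#3, each down a 4th from the previous.
So cell 4 is G#2 A2 F#2 E2.

G#2 A2 F#2 E2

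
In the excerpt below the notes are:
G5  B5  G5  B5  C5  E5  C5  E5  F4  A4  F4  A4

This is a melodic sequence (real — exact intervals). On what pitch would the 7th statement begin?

Db2

With a 4-note motive the entries are G5, C5, F4, each down a 5th from the previous.
Continuing: Bb3 → Eb3 → Ab2 → Db2. Statement 7 starts on Db2.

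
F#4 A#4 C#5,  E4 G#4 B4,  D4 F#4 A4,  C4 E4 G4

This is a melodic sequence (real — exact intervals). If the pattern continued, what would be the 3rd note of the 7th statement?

Db4

The unit is 3 notes. Position-3 pitches of the 4 shown cells: C#5, B4, A4, G4.
Extending down a 2nd: F4 → Eb4 → Db4.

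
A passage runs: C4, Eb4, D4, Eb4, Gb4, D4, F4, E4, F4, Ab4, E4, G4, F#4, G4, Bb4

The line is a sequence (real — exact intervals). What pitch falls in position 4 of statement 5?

Grouping in 5s, the 4th note of each cell is Eb4, F4, G4.
Extending up a 2nd: A4 → B4.

B4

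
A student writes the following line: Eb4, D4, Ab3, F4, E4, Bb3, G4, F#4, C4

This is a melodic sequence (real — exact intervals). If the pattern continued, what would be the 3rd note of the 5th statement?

The unit is 3 notes. Position-3 pitches of the 3 shown cells: Ab3, Bb3, C4.
Carrying that up a 2nd forward: D4 → E4.

E4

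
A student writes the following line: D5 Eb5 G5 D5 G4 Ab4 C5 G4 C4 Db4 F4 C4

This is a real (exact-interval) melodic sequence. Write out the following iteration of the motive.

F3 Gb3 Bb3 F3

Unit = 4 notes; the statements start on D5, G4, C4, moving down a 5th each time.
Statement 4 starts on F3 and keeps the same exact contour: F3 Gb3 Bb3 F3.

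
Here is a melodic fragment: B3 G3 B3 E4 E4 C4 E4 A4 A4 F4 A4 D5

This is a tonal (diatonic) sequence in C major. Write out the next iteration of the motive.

Taking 4-note groups, the heads are B3, E4, A4: the pattern moves up a 4th.
Statement 4 starts on D5 and keeps the same diatonic contour: D5 B4 D5 G5.

D5 B4 D5 G5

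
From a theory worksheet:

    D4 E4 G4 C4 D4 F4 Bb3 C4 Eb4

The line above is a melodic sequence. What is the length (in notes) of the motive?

3

9 notes total. Splitting into 3 groups of 3:
D4 E4 G4 | C4 D4 F4 | Bb3 C4 Eb4
That's a consistent down a 2nd shift per cell, and no other grouping gives one.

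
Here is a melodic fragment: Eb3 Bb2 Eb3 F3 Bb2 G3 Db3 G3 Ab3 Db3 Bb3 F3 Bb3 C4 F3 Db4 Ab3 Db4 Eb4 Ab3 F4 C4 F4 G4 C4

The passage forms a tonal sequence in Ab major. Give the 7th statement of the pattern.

Taking 5-note groups, the heads are Eb3, G3, Bb3, Db4, F4: the pattern moves up a 3rd.
Continuing the starts: Ab4 → C5.
So cell 7 is C5 G4 C5 Db5 G4.

C5 G4 C5 Db5 G4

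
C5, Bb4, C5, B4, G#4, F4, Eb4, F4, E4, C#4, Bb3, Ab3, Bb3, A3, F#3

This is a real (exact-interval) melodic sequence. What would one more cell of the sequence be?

The 5-note cells begin on C5, F4, Bb3 — each down a 5th from the last.
From Eb3 the exact shape gives Eb3 Db3 Eb3 D3 B2.

Eb3 Db3 Eb3 D3 B2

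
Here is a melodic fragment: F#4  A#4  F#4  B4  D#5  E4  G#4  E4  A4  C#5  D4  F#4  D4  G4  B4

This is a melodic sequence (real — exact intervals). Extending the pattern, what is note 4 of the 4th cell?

F4

With 5-note cells, note 4 of each statement runs B4, A4, G4.
Each moves down a 2nd; the next is F4.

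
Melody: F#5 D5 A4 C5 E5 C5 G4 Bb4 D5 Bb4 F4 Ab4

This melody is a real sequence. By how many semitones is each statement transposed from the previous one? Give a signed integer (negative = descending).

Unit = 4 notes; the statements start on F#5, E5, D5, moving down a 2nd each time.
Counting half-steps from F#5 to E5: -2.

-2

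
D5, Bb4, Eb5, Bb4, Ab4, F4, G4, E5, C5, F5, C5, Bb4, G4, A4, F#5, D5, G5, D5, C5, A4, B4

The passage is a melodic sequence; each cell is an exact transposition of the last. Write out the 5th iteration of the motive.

The 7-note cells begin on D5, E5, F#5 — each up a 2nd from the last.
Extending up a 2nd: G#5 → A#5.
Statement 5 starts on A#5 and keeps the same exact contour: A#5 F#5 B5 F#5 E5 C#5 D#5.

A#5 F#5 B5 F#5 E5 C#5 D#5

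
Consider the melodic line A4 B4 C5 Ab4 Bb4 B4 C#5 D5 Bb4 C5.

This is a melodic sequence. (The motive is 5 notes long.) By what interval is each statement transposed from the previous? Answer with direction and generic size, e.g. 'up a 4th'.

up a 2nd

Unit = 5 notes; the statements start on A4, B4, moving up a 2nd each time.
A4 to B4 is up a 2nd.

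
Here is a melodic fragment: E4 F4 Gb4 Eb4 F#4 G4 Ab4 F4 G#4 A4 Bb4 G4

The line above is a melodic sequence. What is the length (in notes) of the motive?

There are 12 notes; a 4-note unit gives 3 cells:
E4 F4 Gb4 Eb4 | F#4 G4 Ab4 F4 | G#4 A4 Bb4 G4
That's a consistent up a 2nd shift per cell, and no other grouping gives one.

4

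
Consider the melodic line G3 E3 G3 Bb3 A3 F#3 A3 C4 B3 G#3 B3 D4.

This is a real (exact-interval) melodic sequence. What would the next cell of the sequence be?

Taking 4-note groups, the heads are G3, A3, B3: the pattern moves up a 2nd.
From C#4 the exact shape gives C#4 A#3 C#4 E4.

C#4 A#3 C#4 E4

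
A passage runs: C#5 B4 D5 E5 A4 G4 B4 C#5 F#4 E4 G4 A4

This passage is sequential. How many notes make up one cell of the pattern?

Try groups of 4 (3 cells in 12 notes):
C#5 B4 D5 E5 | A4 G4 B4 C#5 | F#4 E4 G4 A4
That's a consistent down a 3rd shift per cell, and no other grouping gives one.

4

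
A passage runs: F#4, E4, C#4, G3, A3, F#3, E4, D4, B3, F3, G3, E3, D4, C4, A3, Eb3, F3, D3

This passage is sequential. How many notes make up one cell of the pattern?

6

There are 18 notes; a 6-note unit gives 3 cells:
F#4 E4 C#4 G3 A3 F#3 | E4 D4 B3 F3 G3 E3 | D4 C4 A3 Eb3 F3 D3
That's a consistent down a 2nd shift per cell, and no other grouping gives one.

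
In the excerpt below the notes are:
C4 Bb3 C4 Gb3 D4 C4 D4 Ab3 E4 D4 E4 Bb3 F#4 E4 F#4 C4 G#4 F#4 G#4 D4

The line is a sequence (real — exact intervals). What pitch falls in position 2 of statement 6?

G#4

The unit is 4 notes. Position-2 pitches of the 5 shown cells: Bb3, C4, D4, E4, F#4.
Each moves up a 2nd; the next is G#4.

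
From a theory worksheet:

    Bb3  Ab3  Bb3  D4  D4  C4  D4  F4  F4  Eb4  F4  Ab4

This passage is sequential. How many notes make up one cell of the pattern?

4

There are 12 notes; a 4-note unit gives 3 cells:
Bb3 Ab3 Bb3 D4 | D4 C4 D4 F4 | F4 Eb4 F4 Ab4
Every group is a transposition up a 3rd of the one before; no shorter unit works.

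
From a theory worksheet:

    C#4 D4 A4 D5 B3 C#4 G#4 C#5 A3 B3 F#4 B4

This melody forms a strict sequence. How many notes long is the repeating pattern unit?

4

Try groups of 4 (3 cells in 12 notes):
C#4 D4 A4 D5 | B3 C#4 G#4 C#5 | A3 B3 F#4 B4
Every group is a transposition down a 2nd of the one before; no shorter unit works.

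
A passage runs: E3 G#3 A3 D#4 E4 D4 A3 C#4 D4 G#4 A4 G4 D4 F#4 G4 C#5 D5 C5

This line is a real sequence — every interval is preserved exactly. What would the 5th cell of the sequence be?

C5 E5 F5 B5 C6 Bb5

Taking 6-note groups, the heads are E3, A3, D4: the pattern moves up a 4th.
Carrying on: G4 → C5.
Statement 5 starts on C5 and keeps the same exact contour: C5 E5 F5 B5 C6 Bb5.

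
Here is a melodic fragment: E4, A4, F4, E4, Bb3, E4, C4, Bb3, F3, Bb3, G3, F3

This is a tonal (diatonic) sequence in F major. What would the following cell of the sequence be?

C3 F3 D3 C3

Taking 4-note groups, the heads are E4, Bb3, F3: the pattern moves down a 4th.
Statement 4 starts on C3 and keeps the same diatonic contour: C3 F3 D3 C3.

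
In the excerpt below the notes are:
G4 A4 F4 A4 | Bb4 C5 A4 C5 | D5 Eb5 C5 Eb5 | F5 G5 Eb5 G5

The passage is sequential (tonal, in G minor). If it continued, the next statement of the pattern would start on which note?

A5

Taking 4-note groups, the heads are G4, Bb4, D5, F5: the pattern moves up a 3rd.
One more step up a 3rd gives A5.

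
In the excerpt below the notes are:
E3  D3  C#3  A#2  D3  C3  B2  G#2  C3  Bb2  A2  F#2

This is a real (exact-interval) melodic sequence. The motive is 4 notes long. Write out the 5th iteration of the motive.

Ab2 Gb2 F2 D2

Taking 4-note groups, the heads are E3, D3, C3: the pattern moves down a 2nd.
Carrying on: Bb2 → Ab2.
So cell 5 is Ab2 Gb2 F2 D2.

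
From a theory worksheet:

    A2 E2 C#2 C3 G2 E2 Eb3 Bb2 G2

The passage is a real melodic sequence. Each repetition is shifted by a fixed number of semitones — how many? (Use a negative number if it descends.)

With a 3-note motive the entries are A2, C3, Eb3, each up a 3rd from the previous.
A2 to C3 spans +3 semitones.

3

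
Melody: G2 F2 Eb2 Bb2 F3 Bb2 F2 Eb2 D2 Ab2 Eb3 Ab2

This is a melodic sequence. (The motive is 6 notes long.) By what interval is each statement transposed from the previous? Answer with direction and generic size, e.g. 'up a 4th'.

With a 6-note motive the entries are G2, F2, each down a 2nd from the previous.
From G2 to F2: down a 2nd.

down a 2nd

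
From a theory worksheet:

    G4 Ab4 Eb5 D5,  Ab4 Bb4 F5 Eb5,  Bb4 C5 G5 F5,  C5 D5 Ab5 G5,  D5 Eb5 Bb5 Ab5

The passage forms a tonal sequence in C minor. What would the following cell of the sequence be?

Eb5 F5 C6 Bb5

Unit = 4 notes; the statements start on G4, Ab4, Bb4, C5, D5, moving up a 2nd each time.
From Eb5 the diatonic shape gives Eb5 F5 C6 Bb5.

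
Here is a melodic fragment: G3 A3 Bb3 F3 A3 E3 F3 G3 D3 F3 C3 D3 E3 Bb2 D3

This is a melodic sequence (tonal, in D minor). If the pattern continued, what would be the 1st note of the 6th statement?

Grouping in 5s, the 1st note of each cell is G3, E3, C3.
Each moves down a 3rd. Continuing: A2 → F2 → D2.

D2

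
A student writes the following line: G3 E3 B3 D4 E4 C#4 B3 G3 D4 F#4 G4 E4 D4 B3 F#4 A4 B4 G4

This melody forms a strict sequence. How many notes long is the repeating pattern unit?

There are 18 notes; a 6-note unit gives 3 cells:
G3 E3 B3 D4 E4 C#4 | B3 G3 D4 F#4 G4 E4 | D4 B3 F#4 A4 B4 G4
Each cell is the previous one up a 3rd — so the unit is 6 notes.

6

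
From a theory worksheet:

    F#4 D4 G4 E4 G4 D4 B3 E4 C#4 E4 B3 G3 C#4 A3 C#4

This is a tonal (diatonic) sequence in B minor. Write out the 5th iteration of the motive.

The 5-note cells begin on F#4, D4, B3 — each down a 3rd from the last.
Extending down a 3rd: G3 → E3.
So cell 5 is E3 C#3 F#3 D3 F#3.

E3 C#3 F#3 D3 F#3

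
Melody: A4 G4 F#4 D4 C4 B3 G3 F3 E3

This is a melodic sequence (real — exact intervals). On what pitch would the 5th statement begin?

F2

The 3-note cells begin on A4, D4, G3 — each down a 5th from the last.
Extending the heads down a 5th: C3 → F2.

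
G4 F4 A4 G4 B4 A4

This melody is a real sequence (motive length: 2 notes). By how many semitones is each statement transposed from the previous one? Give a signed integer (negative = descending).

2

Unit = 2 notes; the statements start on G4, A4, B4, moving up a 2nd each time.
G4 to A4 spans +2 semitones.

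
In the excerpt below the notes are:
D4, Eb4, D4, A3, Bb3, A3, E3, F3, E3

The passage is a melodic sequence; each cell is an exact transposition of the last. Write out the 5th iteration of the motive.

F#2 G2 F#2

Unit = 3 notes; the statements start on D4, A3, E3, moving down a 4th each time.
Carrying on: B2 → F#2.
So cell 5 is F#2 G2 F#2.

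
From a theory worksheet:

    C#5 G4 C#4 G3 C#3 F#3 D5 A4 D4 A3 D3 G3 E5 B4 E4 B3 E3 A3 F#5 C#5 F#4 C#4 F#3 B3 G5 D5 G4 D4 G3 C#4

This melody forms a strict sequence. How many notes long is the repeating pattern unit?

6

30 notes total. Splitting into 5 groups of 6:
C#5 G4 C#4 G3 C#3 F#3 | D5 A4 D4 A3 D3 G3 | E5 B4 E4 B3 E3 A3 | F#5 C#5 F#4 C#4 F#3 B3 | G5 D5 G4 D4 G3 C#4
That's a consistent up a 2nd shift per cell, and no other grouping gives one.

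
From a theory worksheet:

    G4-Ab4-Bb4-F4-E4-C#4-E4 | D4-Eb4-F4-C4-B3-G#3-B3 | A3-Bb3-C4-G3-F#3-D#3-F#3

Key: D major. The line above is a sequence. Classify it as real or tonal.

Each cell has the same semitone pattern (1, 2, -5, -1, -3, 3) — intervals are preserved exactly.
And Ab4 lies outside D major, so the sequence is real rather than tonal.

real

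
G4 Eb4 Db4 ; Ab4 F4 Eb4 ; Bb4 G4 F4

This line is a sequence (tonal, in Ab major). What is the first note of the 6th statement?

Eb5

Unit = 3 notes; the statements start on G4, Ab4, Bb4, moving up a 2nd each time.
Continuing: C5 → Db5 → Eb5. Statement 6 starts on Eb5.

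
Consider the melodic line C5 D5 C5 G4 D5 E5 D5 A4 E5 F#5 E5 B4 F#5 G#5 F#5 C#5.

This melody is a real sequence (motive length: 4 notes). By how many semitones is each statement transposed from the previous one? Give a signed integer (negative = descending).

Unit = 4 notes; the statements start on C5, D5, E5, F#5, moving up a 2nd each time.
C5 to D5 spans +2 semitones.

2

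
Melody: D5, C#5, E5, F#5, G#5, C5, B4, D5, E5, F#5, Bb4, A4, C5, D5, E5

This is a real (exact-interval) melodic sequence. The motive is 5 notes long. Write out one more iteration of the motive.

Ab4 G4 Bb4 C5 D5

Taking 5-note groups, the heads are D5, C5, Bb4: the pattern moves down a 2nd.
Statement 4 starts on Ab4 and keeps the same exact contour: Ab4 G4 Bb4 C5 D5.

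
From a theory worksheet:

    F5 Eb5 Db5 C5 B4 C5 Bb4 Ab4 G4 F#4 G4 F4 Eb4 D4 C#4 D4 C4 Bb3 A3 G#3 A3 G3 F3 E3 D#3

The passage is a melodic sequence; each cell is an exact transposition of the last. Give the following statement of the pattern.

E3 D3 C3 B2 A#2

Taking 5-note groups, the heads are F5, C5, G4, D4, A3: the pattern moves down a 4th.
So cell 6 is E3 D3 C3 B2 A#2.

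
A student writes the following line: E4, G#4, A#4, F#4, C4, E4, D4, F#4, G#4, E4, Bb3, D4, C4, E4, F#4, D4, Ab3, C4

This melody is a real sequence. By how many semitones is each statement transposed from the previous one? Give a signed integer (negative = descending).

Unit = 6 notes; the statements start on E4, D4, C4, moving down a 2nd each time.
Counting half-steps from E4 to D4: -2.

-2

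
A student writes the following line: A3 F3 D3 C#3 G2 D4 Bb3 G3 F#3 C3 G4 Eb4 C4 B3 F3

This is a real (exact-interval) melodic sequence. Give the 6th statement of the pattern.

The 5-note cells begin on A3, D4, G4 — each up a 4th from the last.
Carrying on: C5 → F5 → Bb5.
So cell 6 is Bb5 Gb5 Eb5 D5 Ab4.

Bb5 Gb5 Eb5 D5 Ab4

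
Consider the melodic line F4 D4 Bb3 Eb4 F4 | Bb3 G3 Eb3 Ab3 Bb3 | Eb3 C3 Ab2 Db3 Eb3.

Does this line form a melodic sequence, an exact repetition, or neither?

sequence

Each 5-note cell is the previous one transposed down a 5th.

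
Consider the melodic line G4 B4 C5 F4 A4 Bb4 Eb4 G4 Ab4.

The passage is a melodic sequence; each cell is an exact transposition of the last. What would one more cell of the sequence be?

The 3-note cells begin on G4, F4, Eb4 — each down a 2nd from the last.
So cell 4 is Db4 F4 Gb4.

Db4 F4 Gb4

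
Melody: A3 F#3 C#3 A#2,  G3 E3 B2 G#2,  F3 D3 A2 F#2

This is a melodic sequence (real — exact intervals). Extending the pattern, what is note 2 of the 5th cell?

Bb2

The unit is 4 notes. Position-2 pitches of the 3 shown cells: F#3, E3, D3.
Carrying that down a 2nd forward: C3 → Bb2.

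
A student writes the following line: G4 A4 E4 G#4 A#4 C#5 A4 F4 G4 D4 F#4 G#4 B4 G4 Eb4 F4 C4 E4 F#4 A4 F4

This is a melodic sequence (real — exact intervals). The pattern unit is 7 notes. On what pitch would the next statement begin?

Taking 7-note groups, the heads are G4, F4, Eb4: the pattern moves down a 2nd.
One more step down a 2nd gives Db4.

Db4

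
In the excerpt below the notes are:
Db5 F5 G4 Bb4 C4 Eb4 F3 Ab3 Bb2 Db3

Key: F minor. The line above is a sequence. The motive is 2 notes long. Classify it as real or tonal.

Every note is diatonic to F minor.
Cell 1 has +4 semitones from note 1 to 2, but cell 2 has +3 — the interval quality changes while the contour stays the same, which is the hallmark of a tonal sequence.

tonal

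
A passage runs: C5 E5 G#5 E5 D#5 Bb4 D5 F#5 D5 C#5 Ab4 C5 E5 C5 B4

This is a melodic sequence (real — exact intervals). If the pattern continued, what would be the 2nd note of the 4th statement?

Bb4

Grouping in 5s, the 2nd note of each cell is E5, D5, C5.
From C5, down a 2nd gives Bb4.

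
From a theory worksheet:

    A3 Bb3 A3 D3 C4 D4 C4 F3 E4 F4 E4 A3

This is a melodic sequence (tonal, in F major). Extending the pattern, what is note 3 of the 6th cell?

D5

With 4-note cells, note 3 of each statement runs A3, C4, E4.
Carrying that up a 3rd forward: G4 → Bb4 → D5.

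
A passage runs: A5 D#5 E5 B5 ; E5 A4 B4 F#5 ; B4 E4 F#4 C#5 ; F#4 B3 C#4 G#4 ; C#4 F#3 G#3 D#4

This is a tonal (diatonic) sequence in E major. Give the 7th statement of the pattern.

D#3 G#2 A2 E3

With a 4-note motive the entries are A5, E5, B4, F#4, C#4, each down a 4th from the previous.
Extending down a 4th: G#3 → D#3.
So cell 7 is D#3 G#2 A2 E3.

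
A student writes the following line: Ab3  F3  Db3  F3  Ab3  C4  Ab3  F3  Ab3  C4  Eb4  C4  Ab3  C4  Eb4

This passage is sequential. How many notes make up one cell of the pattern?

5

15 notes total. Splitting into 3 groups of 5:
Ab3 F3 Db3 F3 Ab3 | C4 Ab3 F3 Ab3 C4 | Eb4 C4 Ab3 C4 Eb4
Every group is a transposition up a 3rd of the one before; no shorter unit works.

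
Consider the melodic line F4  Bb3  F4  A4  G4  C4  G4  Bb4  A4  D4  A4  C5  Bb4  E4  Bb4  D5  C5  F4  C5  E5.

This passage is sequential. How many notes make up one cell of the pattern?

4

20 notes total. Splitting into 5 groups of 4:
F4 Bb3 F4 A4 | G4 C4 G4 Bb4 | A4 D4 A4 C5 | Bb4 E4 Bb4 D5 | C5 F4 C5 E5
Each cell is the previous one up a 2nd — so the unit is 4 notes.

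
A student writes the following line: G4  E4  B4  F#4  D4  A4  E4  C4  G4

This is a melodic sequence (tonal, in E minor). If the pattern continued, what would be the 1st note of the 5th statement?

The unit is 3 notes. Position-1 pitches of the 3 shown cells: G4, F#4, E4.
Extending down a 2nd: D4 → C4.

C4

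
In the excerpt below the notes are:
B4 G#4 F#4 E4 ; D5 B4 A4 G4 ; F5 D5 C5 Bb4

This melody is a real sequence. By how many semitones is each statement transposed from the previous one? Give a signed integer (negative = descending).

Taking 4-note groups, the heads are B4, D5, F5: the pattern moves up a 3rd.
B4→D5 is 74 − 71 = 3 semitones.

3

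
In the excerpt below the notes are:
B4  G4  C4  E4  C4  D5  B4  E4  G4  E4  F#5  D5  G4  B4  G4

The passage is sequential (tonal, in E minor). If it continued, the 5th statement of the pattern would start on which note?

Taking 5-note groups, the heads are B4, D5, F#5: the pattern moves up a 3rd.
Extending the heads up a 3rd: A5 → C6.

C6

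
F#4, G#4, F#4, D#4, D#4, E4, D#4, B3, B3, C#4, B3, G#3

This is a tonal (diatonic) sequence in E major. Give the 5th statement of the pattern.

E3 F#3 E3 C#3

Unit = 4 notes; the statements start on F#4, D#4, B3, moving down a 3rd each time.
Carrying on: G#3 → E3.
From E3 the diatonic shape gives E3 F#3 E3 C#3.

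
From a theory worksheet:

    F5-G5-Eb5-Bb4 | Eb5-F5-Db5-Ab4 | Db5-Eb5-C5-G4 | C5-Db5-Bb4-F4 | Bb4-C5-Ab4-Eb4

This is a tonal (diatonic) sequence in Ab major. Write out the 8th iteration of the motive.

Taking 4-note groups, the heads are F5, Eb5, Db5, C5, Bb4: the pattern moves down a 2nd.
Carrying on: Ab4 → G4 → F4.
So cell 8 is F4 G4 Eb4 Bb3.

F4 G4 Eb4 Bb3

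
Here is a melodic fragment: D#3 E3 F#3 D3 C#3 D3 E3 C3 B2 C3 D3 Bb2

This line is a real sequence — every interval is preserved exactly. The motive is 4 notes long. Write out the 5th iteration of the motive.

G2 Ab2 Bb2 Gb2

Unit = 4 notes; the statements start on D#3, C#3, B2, moving down a 2nd each time.
Extending down a 2nd: A2 → G2.
So cell 5 is G2 Ab2 Bb2 Gb2.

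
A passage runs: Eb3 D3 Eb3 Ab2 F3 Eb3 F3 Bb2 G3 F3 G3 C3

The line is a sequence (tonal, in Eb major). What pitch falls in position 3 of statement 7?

With 4-note cells, note 3 of each statement runs Eb3, F3, G3.
Carrying that up a 2nd forward: Ab3 → Bb3 → C4 → D4.

D4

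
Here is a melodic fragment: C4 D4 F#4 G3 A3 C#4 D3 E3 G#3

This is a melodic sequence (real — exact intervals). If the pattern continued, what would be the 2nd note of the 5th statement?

The unit is 3 notes. Position-2 pitches of the 3 shown cells: D4, A3, E3.
Extending down a 4th: B2 → F#2.

F#2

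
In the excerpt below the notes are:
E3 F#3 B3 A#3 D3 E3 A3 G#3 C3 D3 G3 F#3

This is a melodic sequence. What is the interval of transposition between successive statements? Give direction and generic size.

down a 2nd

Taking 4-note groups, the heads are E3, D3, C3: the pattern moves down a 2nd.
From E3 to D3: down a 2nd.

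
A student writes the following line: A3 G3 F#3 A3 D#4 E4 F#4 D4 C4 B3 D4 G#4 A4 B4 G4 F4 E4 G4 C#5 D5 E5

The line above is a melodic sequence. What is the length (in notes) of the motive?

21 notes total. Splitting into 3 groups of 7:
A3 G3 F#3 A3 D#4 E4 F#4 | D4 C4 B3 D4 G#4 A4 B4 | G4 F4 E4 G4 C#5 D5 E5
Each cell is the previous one up a 4th — so the unit is 7 notes.

7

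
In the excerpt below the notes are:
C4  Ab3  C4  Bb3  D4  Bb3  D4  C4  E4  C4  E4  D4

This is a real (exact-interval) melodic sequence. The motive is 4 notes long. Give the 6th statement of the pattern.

Taking 4-note groups, the heads are C4, D4, E4: the pattern moves up a 2nd.
Extending up a 2nd: F#4 → G#4 → A#4.
So cell 6 is A#4 F#4 A#4 G#4.

A#4 F#4 A#4 G#4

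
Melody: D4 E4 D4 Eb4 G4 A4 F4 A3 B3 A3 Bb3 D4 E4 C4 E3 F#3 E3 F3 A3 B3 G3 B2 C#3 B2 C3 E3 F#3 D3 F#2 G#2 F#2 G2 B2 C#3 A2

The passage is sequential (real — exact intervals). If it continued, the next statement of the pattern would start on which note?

The 7-note cells begin on D4, A3, E3, B2, F#2 — each down a 4th from the last.
The next head, down a 4th from F#2, is C#2.

C#2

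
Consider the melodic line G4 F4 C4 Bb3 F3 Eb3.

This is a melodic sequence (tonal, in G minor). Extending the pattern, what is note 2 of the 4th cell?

A2

With 2-note cells, note 2 of each statement runs F4, Bb3, Eb3.
One more down a 5th gives A2.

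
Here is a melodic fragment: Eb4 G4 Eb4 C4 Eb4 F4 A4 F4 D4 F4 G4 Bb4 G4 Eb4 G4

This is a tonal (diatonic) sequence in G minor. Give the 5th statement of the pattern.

Bb4 D5 Bb4 G4 Bb4

Taking 5-note groups, the heads are Eb4, F4, G4: the pattern moves up a 2nd.
Extending up a 2nd: A4 → Bb4.
Statement 5 starts on Bb4 and keeps the same diatonic contour: Bb4 D5 Bb4 G4 Bb4.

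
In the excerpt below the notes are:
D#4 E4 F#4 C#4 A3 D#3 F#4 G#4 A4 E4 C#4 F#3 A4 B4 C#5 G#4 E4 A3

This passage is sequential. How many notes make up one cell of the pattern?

6

18 notes total. Splitting into 3 groups of 6:
D#4 E4 F#4 C#4 A3 D#3 | F#4 G#4 A4 E4 C#4 F#3 | A4 B4 C#5 G#4 E4 A3
That's a consistent up a 3rd shift per cell, and no other grouping gives one.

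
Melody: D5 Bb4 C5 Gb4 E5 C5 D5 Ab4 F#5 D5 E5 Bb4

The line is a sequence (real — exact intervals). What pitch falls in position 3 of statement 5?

G#5

With 4-note cells, note 3 of each statement runs C5, D5, E5.
Each moves up a 2nd. Continuing: F#5 → G#5.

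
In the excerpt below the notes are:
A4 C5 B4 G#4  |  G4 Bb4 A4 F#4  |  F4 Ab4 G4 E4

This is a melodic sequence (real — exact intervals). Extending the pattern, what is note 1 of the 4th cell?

Eb4

With 4-note cells, note 1 of each statement runs A4, G4, F4.
Each moves down a 2nd; the next is Eb4.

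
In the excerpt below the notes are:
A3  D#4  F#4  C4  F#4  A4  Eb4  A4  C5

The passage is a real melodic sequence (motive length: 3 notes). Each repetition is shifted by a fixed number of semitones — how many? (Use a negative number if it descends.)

The 3-note cells begin on A3, C4, Eb4 — each up a 3rd from the last.
A3→C4 is 60 − 57 = 3 semitones.

3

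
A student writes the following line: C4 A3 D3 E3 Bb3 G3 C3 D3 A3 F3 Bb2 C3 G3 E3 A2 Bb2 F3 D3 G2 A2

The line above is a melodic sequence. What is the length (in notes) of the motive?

4

There are 20 notes; a 4-note unit gives 5 cells:
C4 A3 D3 E3 | Bb3 G3 C3 D3 | A3 F3 Bb2 C3 | G3 E3 A2 Bb2 | F3 D3 G2 A2
Each cell is the previous one down a 2nd — so the unit is 4 notes.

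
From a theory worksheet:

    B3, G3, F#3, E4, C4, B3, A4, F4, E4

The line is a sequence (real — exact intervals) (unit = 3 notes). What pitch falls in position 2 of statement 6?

Grouping in 3s, the 2nd note of each cell is G3, C4, F4.
Extending up a 4th: Bb4 → Eb5 → Ab5.

Ab5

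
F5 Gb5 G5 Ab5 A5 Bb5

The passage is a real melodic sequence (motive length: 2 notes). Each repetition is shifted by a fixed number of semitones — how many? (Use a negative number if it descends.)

Taking 2-note groups, the heads are F5, G5, A5: the pattern moves up a 2nd.
Counting half-steps from F5 to G5: 2.

2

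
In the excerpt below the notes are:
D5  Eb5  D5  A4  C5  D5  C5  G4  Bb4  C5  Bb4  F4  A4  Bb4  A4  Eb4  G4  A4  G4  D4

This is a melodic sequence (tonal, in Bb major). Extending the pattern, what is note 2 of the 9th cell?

With 4-note cells, note 2 of each statement runs Eb5, D5, C5, Bb4, A4.
Extending down a 2nd: G4 → F4 → Eb4 → D4.

D4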